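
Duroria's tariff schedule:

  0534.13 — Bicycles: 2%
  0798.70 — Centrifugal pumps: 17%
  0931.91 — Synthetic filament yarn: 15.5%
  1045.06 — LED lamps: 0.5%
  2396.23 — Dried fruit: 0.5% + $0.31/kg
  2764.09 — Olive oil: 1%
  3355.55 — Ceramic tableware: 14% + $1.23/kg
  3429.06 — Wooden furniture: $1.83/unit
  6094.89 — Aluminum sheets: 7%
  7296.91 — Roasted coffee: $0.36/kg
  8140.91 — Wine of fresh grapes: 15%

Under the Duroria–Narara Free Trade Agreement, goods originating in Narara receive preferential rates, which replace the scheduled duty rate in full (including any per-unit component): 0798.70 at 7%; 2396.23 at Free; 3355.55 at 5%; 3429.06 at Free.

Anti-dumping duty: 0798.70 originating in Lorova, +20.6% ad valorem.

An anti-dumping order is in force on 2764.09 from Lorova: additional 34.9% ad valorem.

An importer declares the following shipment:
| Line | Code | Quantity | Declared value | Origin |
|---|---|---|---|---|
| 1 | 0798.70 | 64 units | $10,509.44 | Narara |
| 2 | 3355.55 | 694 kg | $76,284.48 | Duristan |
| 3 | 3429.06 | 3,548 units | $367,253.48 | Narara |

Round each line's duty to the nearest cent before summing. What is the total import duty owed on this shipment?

Line 1 (0798.70, Narara, 64 units, $10,509.44):
Base rate for 0798.70 is 17%.
Origin Narara qualifies under the Duroria–Narara agreement and 0798.70 is covered: preferential rate 7% applies instead.
The additional-duty order on 0798.70 targets Lorova, not Narara; it does not apply.
Duty = $10,509.44 × 7% = $735.66.
Line 2 (3355.55, Duristan, 694 kg, $76,284.48):
Base rate for 3355.55 is 14% + $1.23/kg.
3355.55 has an FTA preferential rate, but origin Duristan is not Narara; base rate stands.
Duty = $76,284.48 × 14% + 694 × $1.23 = $11,533.45.
Line 3 (3429.06, Narara, 3,548 units, $367,253.48):
Base rate for 3429.06 is $1.83/unit.
Origin Narara qualifies under the Duroria–Narara agreement and 3429.06 is covered: preferential rate Free applies instead.
Duty = $367,253.48 × 0% = $0.00.
Total = $735.66 + $11,533.45 + $0.00 = $12,269.11.

$12,269.11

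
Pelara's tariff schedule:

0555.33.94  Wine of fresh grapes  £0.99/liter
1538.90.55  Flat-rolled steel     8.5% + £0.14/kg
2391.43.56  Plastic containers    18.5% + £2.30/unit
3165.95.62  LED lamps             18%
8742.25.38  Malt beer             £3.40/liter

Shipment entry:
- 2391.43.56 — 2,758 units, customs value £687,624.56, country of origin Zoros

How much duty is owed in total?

Line 1 (2391.43.56, Zoros, 2,758 units, £687,624.56):
Base rate for 2391.43.56 is 18.5% + £2.30/unit.
Duty = £687,624.56 × 18.5% + 2,758 × £2.30 = £133,553.94.

£133,553.94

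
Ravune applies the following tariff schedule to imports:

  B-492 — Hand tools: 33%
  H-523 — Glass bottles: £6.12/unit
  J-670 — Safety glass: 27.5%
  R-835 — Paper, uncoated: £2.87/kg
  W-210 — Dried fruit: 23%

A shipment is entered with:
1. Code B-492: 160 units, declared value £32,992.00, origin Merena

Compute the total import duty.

Line 1 (B-492, Merena, 160 units, £32,992.00):
Base rate for B-492 is 33%.
Duty = £32,992.00 × 33% = £10,887.36.

£10,887.36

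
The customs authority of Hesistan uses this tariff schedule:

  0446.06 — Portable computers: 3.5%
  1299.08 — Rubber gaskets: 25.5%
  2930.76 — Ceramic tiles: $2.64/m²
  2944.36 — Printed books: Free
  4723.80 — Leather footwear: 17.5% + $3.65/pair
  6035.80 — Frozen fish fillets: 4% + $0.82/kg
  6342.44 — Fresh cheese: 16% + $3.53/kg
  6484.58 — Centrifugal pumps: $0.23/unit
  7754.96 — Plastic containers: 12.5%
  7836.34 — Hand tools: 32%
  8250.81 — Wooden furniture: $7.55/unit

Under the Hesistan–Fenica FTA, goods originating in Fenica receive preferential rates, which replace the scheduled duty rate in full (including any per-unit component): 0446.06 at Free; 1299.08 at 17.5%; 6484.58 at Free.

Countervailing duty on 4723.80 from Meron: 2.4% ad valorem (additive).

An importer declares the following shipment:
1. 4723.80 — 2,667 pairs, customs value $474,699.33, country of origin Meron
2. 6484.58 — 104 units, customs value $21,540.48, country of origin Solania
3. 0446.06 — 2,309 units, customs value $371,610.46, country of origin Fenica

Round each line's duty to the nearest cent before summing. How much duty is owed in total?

Line 1 (4723.80, Meron, 2,667 pairs, $474,699.33):
Base rate for 4723.80 is 17.5% + $3.65/pair.
Additional duty on 4723.80 from Meron: +2.4%. Applied ad valorem rate: 17.5% + 2.4% = 19.9%.
Duty = $474,699.33 × 19.9% + 2,667 × $3.65 = $104,199.72.
Line 2 (6484.58, Solania, 104 units, $21,540.48):
Base rate for 6484.58 is $0.23/unit.
6484.58 has an FTA preferential rate, but origin Solania is not Fenica; base rate stands.
Duty = 104 × $0.23 = $23.92.
Line 3 (0446.06, Fenica, 2,309 units, $371,610.46):
Base rate for 0446.06 is 3.5%.
Origin Fenica qualifies under the Hesistan–Fenica agreement and 0446.06 is covered: preferential rate Free applies instead.
Duty = $371,610.46 × 0% = $0.00.
Total = $104,199.72 + $23.92 + $0.00 = $104,223.64.

$104,223.64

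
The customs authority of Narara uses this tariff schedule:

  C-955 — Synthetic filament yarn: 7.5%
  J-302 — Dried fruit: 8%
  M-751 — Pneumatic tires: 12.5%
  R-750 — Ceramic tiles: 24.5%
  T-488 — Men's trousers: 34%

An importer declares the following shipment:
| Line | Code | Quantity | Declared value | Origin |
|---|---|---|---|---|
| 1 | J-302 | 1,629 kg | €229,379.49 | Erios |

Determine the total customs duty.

Line 1 (J-302, Erios, 1,629 kg, €229,379.49):
Base rate for J-302 is 8%.
Duty = €229,379.49 × 8% = €18,350.36.

€18,350.36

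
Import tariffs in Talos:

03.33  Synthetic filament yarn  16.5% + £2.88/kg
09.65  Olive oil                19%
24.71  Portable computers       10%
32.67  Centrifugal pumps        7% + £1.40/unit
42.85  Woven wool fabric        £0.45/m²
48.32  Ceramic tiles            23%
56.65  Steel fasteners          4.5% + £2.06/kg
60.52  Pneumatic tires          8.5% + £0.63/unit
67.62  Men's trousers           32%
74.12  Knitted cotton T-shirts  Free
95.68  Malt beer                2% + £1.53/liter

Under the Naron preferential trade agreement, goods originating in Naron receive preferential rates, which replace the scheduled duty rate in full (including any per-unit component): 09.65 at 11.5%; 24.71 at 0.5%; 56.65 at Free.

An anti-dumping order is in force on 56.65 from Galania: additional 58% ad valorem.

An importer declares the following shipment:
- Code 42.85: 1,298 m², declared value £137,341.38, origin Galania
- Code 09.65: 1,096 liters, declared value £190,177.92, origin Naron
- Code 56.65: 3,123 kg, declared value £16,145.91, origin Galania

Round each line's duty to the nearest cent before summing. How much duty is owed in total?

£38,979.13

Line 1 (42.85, Galania, 1,298 m², £137,341.38):
Base rate for 42.85 is £0.45/m².
Duty = 1,298 × £0.45 = £584.10.
Line 2 (09.65, Naron, 1,096 liters, £190,177.92):
Base rate for 09.65 is 19%.
Origin Naron qualifies under the Talos–Naron agreement and 09.65 is covered: preferential rate 11.5% applies instead.
Duty = £190,177.92 × 11.5% = £21,870.46.
Line 3 (56.65, Galania, 3,123 kg, £16,145.91):
Base rate for 56.65 is 4.5% + £2.06/kg.
56.65 has an FTA preferential rate, but origin Galania is not Naron; base rate stands.
Additional duty on 56.65 from Galania: +58%. Applied ad valorem rate: 4.5% + 58% = 62.5%.
Duty = £16,145.91 × 62.5% + 3,123 × £2.06 = £16,524.57.
Total = £584.10 + £21,870.46 + £16,524.57 = £38,979.13.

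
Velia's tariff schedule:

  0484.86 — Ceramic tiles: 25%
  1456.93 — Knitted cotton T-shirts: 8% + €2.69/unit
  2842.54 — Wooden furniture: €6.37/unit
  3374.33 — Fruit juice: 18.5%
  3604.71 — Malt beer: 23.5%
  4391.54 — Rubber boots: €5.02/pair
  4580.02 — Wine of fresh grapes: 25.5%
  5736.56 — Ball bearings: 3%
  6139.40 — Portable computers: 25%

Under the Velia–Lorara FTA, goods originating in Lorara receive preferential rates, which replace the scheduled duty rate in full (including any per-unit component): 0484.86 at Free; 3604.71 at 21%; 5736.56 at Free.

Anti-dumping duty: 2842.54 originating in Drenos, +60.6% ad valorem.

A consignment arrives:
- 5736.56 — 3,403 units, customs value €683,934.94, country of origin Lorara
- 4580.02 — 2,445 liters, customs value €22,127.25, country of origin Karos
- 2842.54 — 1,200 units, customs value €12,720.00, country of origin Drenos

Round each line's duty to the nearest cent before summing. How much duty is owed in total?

Line 1 (5736.56, Lorara, 3,403 units, €683,934.94):
Base rate for 5736.56 is 3%.
Origin Lorara qualifies under the Velia–Lorara agreement and 5736.56 is covered: preferential rate Free applies instead.
Duty = €683,934.94 × 0% = €0.00.
Line 2 (4580.02, Karos, 2,445 liters, €22,127.25):
Base rate for 4580.02 is 25.5%.
Duty = €22,127.25 × 25.5% = €5,642.45.
Line 3 (2842.54, Drenos, 1,200 units, €12,720.00):
Base rate for 2842.54 is €6.37/unit.
Additional duty on 2842.54 from Drenos: +60.6% ad valorem. Applied ad valorem rate = 60.6%.
Duty = €12,720.00 × 60.6% + 1,200 × €6.37 = €15,352.32.
Total = €0.00 + €5,642.45 + €15,352.32 = €20,994.77.

€20,994.77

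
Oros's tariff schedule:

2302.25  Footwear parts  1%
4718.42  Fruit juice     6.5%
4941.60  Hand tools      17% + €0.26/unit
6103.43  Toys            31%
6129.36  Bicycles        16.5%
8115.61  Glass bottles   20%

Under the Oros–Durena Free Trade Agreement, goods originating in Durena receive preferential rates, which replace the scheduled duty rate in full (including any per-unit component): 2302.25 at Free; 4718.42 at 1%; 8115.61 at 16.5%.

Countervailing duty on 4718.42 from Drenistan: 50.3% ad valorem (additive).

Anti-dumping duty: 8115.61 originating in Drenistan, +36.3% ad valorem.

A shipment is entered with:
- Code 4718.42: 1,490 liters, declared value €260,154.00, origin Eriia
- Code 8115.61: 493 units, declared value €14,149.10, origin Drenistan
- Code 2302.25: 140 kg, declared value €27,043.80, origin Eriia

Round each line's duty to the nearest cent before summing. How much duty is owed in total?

€25,146.39

Line 1 (4718.42, Eriia, 1,490 liters, €260,154.00):
Base rate for 4718.42 is 6.5%.
4718.42 has an FTA preferential rate, but origin Eriia is not Durena; base rate stands.
The additional-duty order on 4718.42 targets Drenistan, not Eriia; it does not apply.
Duty = €260,154.00 × 6.5% = €16,910.01.
Line 2 (8115.61, Drenistan, 493 units, €14,149.10):
Base rate for 8115.61 is 20%.
8115.61 has an FTA preferential rate, but origin Drenistan is not Durena; base rate stands.
Additional duty on 8115.61 from Drenistan: +36.3%. Applied ad valorem rate: 20% + 36.3% = 56.3%.
Duty = €14,149.10 × 56.3% = €7,965.94.
Line 3 (2302.25, Eriia, 140 kg, €27,043.80):
Base rate for 2302.25 is 1%.
2302.25 has an FTA preferential rate, but origin Eriia is not Durena; base rate stands.
Duty = €27,043.80 × 1% = €270.44.
Total = €16,910.01 + €7,965.94 + €270.44 = €25,146.39.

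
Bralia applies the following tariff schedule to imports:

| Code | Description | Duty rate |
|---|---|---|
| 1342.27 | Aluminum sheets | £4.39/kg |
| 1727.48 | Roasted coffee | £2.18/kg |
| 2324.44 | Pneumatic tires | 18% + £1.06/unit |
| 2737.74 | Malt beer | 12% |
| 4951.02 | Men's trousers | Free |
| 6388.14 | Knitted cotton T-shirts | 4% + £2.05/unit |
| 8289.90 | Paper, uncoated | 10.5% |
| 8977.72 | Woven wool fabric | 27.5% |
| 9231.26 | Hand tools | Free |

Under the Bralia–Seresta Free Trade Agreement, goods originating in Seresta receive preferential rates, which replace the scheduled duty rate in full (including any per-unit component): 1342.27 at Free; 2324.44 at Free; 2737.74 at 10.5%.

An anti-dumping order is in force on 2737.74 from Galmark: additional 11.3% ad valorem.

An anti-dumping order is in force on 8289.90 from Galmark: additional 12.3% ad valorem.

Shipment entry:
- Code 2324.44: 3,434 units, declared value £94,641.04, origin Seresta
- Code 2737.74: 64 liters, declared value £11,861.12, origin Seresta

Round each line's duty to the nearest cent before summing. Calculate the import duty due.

£1,245.42

Line 1 (2324.44, Seresta, 3,434 units, £94,641.04):
Base rate for 2324.44 is 18% + £1.06/unit.
Origin Seresta qualifies under the Bralia–Seresta agreement and 2324.44 is covered: preferential rate Free applies instead.
Duty = £94,641.04 × 0% = £0.00.
Line 2 (2737.74, Seresta, 64 liters, £11,861.12):
Base rate for 2737.74 is 12%.
Origin Seresta qualifies under the Bralia–Seresta agreement and 2737.74 is covered: preferential rate 10.5% applies instead.
The additional-duty order on 2737.74 targets Galmark, not Seresta; it does not apply.
Duty = £11,861.12 × 10.5% = £1,245.42.
Total = £0.00 + £1,245.42 = £1,245.42.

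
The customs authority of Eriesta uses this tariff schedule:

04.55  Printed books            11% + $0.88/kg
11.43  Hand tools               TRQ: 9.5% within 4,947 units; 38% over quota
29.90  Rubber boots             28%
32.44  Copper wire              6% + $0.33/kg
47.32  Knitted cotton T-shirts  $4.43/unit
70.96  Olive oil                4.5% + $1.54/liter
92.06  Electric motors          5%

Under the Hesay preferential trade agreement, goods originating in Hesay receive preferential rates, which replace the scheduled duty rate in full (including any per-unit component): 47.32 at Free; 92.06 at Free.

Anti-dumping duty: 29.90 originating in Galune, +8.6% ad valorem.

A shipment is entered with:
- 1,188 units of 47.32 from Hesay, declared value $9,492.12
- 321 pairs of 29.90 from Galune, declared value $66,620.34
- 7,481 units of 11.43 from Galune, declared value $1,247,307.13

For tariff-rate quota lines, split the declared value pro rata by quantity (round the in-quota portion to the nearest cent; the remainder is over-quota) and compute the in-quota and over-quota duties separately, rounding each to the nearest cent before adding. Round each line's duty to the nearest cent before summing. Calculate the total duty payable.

$263,287.95

Line 1 (47.32, Hesay, 1,188 units, $9,492.12):
Base rate for 47.32 is $4.43/unit.
Origin Hesay qualifies under the Eriesta–Hesay agreement and 47.32 is covered: preferential rate Free applies instead.
Duty = $9,492.12 × 0% = $0.00.
Line 2 (29.90, Galune, 321 pairs, $66,620.34):
Base rate for 29.90 is 28%.
Additional duty on 29.90 from Galune: +8.6%. Applied ad valorem rate: 28% + 8.6% = 36.6%.
Duty = $66,620.34 × 36.6% = $24,383.04.
Line 3 (11.43, Galune, 7,481 units, $1,247,307.13):
Code 11.43 is under a tariff-rate quota (threshold 4,947 units). In-quota: 4,947 units at 9.5%; over-quota: 2,534 units at 38%.
Pro-rata value split: in-quota = $1,247,307.13 × 4,947/7,481 = $824,813.31; over-quota = $1,247,307.13 − $824,813.31 = $422,493.82.
In-quota duty = $824,813.31 × 9.5% = $78,357.26. Over-quota duty = $422,493.82 × 38% = $160,547.65.
Line duty = $78,357.26 + $160,547.65 = $238,904.91.
Total = $0.00 + $24,383.04 + $238,904.91 = $263,287.95.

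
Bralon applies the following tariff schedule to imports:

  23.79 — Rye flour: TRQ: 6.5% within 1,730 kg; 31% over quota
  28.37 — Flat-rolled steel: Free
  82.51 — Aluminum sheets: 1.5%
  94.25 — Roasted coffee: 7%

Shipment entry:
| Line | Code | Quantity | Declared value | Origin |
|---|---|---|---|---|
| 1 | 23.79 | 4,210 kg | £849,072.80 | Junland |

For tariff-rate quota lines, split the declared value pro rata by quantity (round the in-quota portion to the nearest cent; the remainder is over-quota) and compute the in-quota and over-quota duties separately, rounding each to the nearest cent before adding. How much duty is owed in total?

£177,730.50

Line 1 (23.79, Junland, 4,210 kg, £849,072.80):
Code 23.79 is under a tariff-rate quota (threshold 1,730 kg). In-quota: 1,730 kg at 6.5%; over-quota: 2,480 kg at 31%.
Pro-rata value split: in-quota = £849,072.80 × 1,730/4,210 = £348,906.40; over-quota = £849,072.80 − £348,906.40 = £500,166.40.
In-quota duty = £348,906.40 × 6.5% = £22,678.92. Over-quota duty = £500,166.40 × 31% = £155,051.58.
Line duty = £22,678.92 + £155,051.58 = £177,730.50.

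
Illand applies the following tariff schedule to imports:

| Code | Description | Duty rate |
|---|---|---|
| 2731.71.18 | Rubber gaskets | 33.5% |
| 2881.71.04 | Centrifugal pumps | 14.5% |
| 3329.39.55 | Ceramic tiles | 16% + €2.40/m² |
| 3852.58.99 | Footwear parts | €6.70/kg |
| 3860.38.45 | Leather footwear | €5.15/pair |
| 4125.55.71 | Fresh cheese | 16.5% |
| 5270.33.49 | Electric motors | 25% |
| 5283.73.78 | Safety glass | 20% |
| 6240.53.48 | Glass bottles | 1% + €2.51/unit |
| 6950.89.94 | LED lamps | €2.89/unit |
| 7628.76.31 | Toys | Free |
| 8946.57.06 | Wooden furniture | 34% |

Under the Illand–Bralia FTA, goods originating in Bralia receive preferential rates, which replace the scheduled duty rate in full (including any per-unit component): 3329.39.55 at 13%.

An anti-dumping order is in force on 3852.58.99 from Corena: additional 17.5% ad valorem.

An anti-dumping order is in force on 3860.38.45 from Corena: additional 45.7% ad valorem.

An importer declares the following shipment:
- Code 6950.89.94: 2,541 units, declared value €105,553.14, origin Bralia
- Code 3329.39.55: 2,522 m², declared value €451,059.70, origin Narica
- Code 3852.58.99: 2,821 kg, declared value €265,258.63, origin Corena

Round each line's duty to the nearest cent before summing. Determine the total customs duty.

Line 1 (6950.89.94, Bralia, 2,541 units, €105,553.14):
Base rate for 6950.89.94 is €2.89/unit.
Origin Bralia is the FTA partner but 6950.89.94 is not on the preference list; base rate stands.
Duty = 2,541 × €2.89 = €7,343.49.
Line 2 (3329.39.55, Narica, 2,522 m², €451,059.70):
Base rate for 3329.39.55 is 16% + €2.40/m².
3329.39.55 has an FTA preferential rate, but origin Narica is not Bralia; base rate stands.
Duty = €451,059.70 × 16% + 2,522 × €2.40 = €78,222.35.
Line 3 (3852.58.99, Corena, 2,821 kg, €265,258.63):
Base rate for 3852.58.99 is €6.70/kg.
Additional duty on 3852.58.99 from Corena: +17.5% ad valorem. Applied ad valorem rate = 17.5%.
Duty = €265,258.63 × 17.5% + 2,821 × €6.70 = €65,320.96.
Total = €7,343.49 + €78,222.35 + €65,320.96 = €150,886.80.

€150,886.80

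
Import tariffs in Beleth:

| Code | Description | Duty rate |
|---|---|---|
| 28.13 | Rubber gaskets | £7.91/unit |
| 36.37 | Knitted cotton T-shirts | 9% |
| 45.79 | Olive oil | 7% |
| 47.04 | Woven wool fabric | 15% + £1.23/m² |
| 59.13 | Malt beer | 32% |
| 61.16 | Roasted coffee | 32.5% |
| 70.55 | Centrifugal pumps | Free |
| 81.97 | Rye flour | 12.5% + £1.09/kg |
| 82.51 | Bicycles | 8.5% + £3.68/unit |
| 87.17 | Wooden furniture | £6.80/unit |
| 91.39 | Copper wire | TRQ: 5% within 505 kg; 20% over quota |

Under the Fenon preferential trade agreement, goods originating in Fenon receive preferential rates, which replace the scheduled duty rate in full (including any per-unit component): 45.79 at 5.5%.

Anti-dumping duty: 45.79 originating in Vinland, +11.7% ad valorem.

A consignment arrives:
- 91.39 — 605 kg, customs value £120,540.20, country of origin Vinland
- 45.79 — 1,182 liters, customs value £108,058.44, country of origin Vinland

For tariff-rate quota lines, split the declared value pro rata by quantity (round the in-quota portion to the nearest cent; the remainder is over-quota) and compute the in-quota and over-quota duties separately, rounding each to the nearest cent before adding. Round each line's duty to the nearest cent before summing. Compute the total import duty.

£29,222.54

Line 1 (91.39, Vinland, 605 kg, £120,540.20):
Code 91.39 is under a tariff-rate quota (threshold 505 kg). In-quota: 505 kg at 5%; over-quota: 100 kg at 20%.
Pro-rata value split: in-quota = £120,540.20 × 505/605 = £100,616.20; over-quota = £120,540.20 − £100,616.20 = £19,924.00.
In-quota duty = £100,616.20 × 5% = £5,030.81. Over-quota duty = £19,924.00 × 20% = £3,984.80.
Line duty = £5,030.81 + £3,984.80 = £9,015.61.
Line 2 (45.79, Vinland, 1,182 liters, £108,058.44):
Base rate for 45.79 is 7%.
45.79 has an FTA preferential rate, but origin Vinland is not Fenon; base rate stands.
Additional duty on 45.79 from Vinland: +11.7%. Applied ad valorem rate: 7% + 11.7% = 18.7%.
Duty = £108,058.44 × 18.7% = £20,206.93.
Total = £9,015.61 + £20,206.93 = £29,222.54.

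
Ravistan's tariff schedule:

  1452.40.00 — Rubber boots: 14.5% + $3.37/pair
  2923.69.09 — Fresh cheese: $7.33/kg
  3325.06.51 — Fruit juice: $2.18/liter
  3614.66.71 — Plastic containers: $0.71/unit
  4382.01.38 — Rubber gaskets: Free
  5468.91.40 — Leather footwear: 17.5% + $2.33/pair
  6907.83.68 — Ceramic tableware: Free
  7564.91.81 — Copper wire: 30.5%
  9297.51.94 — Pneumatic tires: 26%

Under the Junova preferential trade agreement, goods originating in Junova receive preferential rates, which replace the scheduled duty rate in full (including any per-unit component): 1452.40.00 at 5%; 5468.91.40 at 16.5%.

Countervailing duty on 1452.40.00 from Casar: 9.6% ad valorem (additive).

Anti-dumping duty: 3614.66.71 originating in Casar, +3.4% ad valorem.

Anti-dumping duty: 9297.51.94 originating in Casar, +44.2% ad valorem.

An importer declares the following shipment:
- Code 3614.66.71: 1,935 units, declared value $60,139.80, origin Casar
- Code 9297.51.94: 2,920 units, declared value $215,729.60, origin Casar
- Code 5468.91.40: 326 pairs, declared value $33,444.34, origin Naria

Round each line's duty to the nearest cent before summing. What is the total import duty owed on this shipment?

$161,473.12

Line 1 (3614.66.71, Casar, 1,935 units, $60,139.80):
Base rate for 3614.66.71 is $0.71/unit.
Additional duty on 3614.66.71 from Casar: +3.4% ad valorem. Applied ad valorem rate = 3.4%.
Duty = $60,139.80 × 3.4% + 1,935 × $0.71 = $3,418.60.
Line 2 (9297.51.94, Casar, 2,920 units, $215,729.60):
Base rate for 9297.51.94 is 26%.
Additional duty on 9297.51.94 from Casar: +44.2%. Applied ad valorem rate: 26% + 44.2% = 70.2%.
Duty = $215,729.60 × 70.2% = $151,442.18.
Line 3 (5468.91.40, Naria, 326 pairs, $33,444.34):
Base rate for 5468.91.40 is 17.5% + $2.33/pair.
5468.91.40 has an FTA preferential rate, but origin Naria is not Junova; base rate stands.
Duty = $33,444.34 × 17.5% + 326 × $2.33 = $6,612.34.
Total = $3,418.60 + $151,442.18 + $6,612.34 = $161,473.12.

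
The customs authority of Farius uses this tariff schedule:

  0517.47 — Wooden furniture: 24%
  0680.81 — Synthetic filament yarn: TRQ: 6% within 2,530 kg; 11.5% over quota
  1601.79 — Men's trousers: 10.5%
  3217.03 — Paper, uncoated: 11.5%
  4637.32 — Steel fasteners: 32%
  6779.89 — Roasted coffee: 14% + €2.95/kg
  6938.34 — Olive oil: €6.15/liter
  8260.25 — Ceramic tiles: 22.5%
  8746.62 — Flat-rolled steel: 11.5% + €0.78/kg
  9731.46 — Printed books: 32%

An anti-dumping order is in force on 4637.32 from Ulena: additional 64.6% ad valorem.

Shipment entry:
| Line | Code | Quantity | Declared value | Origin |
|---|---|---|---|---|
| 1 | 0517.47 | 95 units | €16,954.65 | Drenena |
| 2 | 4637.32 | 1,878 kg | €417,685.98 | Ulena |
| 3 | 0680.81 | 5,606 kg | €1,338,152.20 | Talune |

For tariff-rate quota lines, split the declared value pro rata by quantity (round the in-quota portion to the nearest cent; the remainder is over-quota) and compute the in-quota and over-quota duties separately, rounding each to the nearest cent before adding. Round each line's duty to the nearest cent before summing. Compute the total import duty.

€528,226.18

Line 1 (0517.47, Drenena, 95 units, €16,954.65):
Base rate for 0517.47 is 24%.
Duty = €16,954.65 × 24% = €4,069.12.
Line 2 (4637.32, Ulena, 1,878 kg, €417,685.98):
Base rate for 4637.32 is 32%.
Additional duty on 4637.32 from Ulena: +64.6%. Applied ad valorem rate: 32% + 64.6% = 96.6%.
Duty = €417,685.98 × 96.6% = €403,484.66.
Line 3 (0680.81, Talune, 5,606 kg, €1,338,152.20):
Code 0680.81 is under a tariff-rate quota (threshold 2,530 kg). In-quota: 2,530 kg at 6%; over-quota: 3,076 kg at 11.5%.
Pro-rata value split: in-quota = €1,338,152.20 × 2,530/5,606 = €603,911.00; over-quota = €1,338,152.20 − €603,911.00 = €734,241.20.
In-quota duty = €603,911.00 × 6% = €36,234.66. Over-quota duty = €734,241.20 × 11.5% = €84,437.74.
Line duty = €36,234.66 + €84,437.74 = €120,672.40.
Total = €4,069.12 + €403,484.66 + €120,672.40 = €528,226.18.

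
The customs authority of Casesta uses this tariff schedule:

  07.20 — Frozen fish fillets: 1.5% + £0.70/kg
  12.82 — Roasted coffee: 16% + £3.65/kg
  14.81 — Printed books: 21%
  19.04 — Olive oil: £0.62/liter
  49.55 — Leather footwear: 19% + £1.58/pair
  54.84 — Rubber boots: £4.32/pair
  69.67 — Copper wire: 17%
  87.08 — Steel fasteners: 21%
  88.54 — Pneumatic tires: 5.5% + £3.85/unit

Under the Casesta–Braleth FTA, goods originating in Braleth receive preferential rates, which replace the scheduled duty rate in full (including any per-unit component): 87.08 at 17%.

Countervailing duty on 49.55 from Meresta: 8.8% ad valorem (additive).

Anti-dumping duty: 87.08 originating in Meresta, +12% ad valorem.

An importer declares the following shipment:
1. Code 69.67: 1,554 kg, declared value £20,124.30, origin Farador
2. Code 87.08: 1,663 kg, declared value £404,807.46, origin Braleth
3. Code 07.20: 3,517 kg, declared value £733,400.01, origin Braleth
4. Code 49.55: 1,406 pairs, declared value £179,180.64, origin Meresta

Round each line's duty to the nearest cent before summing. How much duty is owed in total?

Line 1 (69.67, Farador, 1,554 kg, £20,124.30):
Base rate for 69.67 is 17%.
Duty = £20,124.30 × 17% = £3,421.13.
Line 2 (87.08, Braleth, 1,663 kg, £404,807.46):
Base rate for 87.08 is 21%.
Origin Braleth qualifies under the Casesta–Braleth agreement and 87.08 is covered: preferential rate 17% applies instead.
The additional-duty order on 87.08 targets Meresta, not Braleth; it does not apply.
Duty = £404,807.46 × 17% = £68,817.27.
Line 3 (07.20, Braleth, 3,517 kg, £733,400.01):
Base rate for 07.20 is 1.5% + £0.70/kg.
Origin Braleth is the FTA partner but 07.20 is not on the preference list; base rate stands.
Duty = £733,400.01 × 1.5% + 3,517 × £0.70 = £13,462.90.
Line 4 (49.55, Meresta, 1,406 pairs, £179,180.64):
Base rate for 49.55 is 19% + £1.58/pair.
Additional duty on 49.55 from Meresta: +8.8%. Applied ad valorem rate: 19% + 8.8% = 27.8%.
Duty = £179,180.64 × 27.8% + 1,406 × £1.58 = £52,033.70.
Total = £3,421.13 + £68,817.27 + £13,462.90 + £52,033.70 = £137,735.00.

£137,735.00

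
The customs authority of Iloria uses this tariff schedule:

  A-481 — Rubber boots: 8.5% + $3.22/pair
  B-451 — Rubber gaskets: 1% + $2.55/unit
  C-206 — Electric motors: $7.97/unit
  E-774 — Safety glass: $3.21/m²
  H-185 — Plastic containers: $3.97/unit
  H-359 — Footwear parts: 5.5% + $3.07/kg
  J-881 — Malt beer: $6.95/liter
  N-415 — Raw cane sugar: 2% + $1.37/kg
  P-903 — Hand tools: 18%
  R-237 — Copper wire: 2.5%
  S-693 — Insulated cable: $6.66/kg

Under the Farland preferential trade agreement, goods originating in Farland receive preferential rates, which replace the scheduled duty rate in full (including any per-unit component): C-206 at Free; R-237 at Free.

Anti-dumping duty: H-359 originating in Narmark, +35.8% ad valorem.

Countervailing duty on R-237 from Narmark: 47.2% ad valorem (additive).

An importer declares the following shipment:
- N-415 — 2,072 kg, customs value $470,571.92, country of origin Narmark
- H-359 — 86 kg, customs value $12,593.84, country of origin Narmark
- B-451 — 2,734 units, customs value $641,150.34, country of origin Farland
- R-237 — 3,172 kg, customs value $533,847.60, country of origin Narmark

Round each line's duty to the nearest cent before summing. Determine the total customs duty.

$296,420.82

Line 1 (N-415, Narmark, 2,072 kg, $470,571.92):
Base rate for N-415 is 2% + $1.37/kg.
Duty = $470,571.92 × 2% + 2,072 × $1.37 = $12,250.08.
Line 2 (H-359, Narmark, 86 kg, $12,593.84):
Base rate for H-359 is 5.5% + $3.07/kg.
Additional duty on H-359 from Narmark: +35.8%. Applied ad valorem rate: 5.5% + 35.8% = 41.3%.
Duty = $12,593.84 × 41.3% + 86 × $3.07 = $5,465.28.
Line 3 (B-451, Farland, 2,734 units, $641,150.34):
Base rate for B-451 is 1% + $2.55/unit.
Origin Farland is the FTA partner but B-451 is not on the preference list; base rate stands.
Duty = $641,150.34 × 1% + 2,734 × $2.55 = $13,383.20.
Line 4 (R-237, Narmark, 3,172 kg, $533,847.60):
Base rate for R-237 is 2.5%.
R-237 has an FTA preferential rate, but origin Narmark is not Farland; base rate stands.
Additional duty on R-237 from Narmark: +47.2%. Applied ad valorem rate: 2.5% + 47.2% = 49.7%.
Duty = $533,847.60 × 49.7% = $265,322.26.
Total = $12,250.08 + $5,465.28 + $13,383.20 + $265,322.26 = $296,420.82.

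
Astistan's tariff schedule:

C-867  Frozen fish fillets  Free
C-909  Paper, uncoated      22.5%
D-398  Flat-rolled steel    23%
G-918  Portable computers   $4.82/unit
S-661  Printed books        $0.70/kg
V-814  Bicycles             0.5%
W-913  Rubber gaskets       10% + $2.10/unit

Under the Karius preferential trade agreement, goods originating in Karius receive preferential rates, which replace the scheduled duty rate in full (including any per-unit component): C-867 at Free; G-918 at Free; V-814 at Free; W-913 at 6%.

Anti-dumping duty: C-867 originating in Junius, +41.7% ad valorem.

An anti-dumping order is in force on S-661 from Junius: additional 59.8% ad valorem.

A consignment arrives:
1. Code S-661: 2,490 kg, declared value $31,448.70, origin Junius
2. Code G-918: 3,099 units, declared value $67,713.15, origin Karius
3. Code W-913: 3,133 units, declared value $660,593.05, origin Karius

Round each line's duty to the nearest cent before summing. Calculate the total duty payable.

$60,184.90

Line 1 (S-661, Junius, 2,490 kg, $31,448.70):
Base rate for S-661 is $0.70/kg.
Additional duty on S-661 from Junius: +59.8% ad valorem. Applied ad valorem rate = 59.8%.
Duty = $31,448.70 × 59.8% + 2,490 × $0.70 = $20,549.32.
Line 2 (G-918, Karius, 3,099 units, $67,713.15):
Base rate for G-918 is $4.82/unit.
Origin Karius qualifies under the Astistan–Karius agreement and G-918 is covered: preferential rate Free applies instead.
Duty = $67,713.15 × 0% = $0.00.
Line 3 (W-913, Karius, 3,133 units, $660,593.05):
Base rate for W-913 is 10% + $2.10/unit.
Origin Karius qualifies under the Astistan–Karius agreement and W-913 is covered: preferential rate 6% applies instead.
Duty = $660,593.05 × 6% = $39,635.58.
Total = $20,549.32 + $0.00 + $39,635.58 = $60,184.90.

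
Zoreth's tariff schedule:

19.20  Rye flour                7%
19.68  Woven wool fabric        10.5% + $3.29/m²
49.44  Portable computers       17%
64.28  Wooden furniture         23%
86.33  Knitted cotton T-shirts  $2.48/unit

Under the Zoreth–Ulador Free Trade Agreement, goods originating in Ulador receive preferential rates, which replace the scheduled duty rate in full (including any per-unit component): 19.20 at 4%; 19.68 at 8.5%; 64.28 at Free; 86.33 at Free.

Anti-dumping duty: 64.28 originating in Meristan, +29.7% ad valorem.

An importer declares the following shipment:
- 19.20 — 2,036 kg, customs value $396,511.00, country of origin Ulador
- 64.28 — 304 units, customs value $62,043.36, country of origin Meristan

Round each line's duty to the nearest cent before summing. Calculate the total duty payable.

Line 1 (19.20, Ulador, 2,036 kg, $396,511.00):
Base rate for 19.20 is 7%.
Origin Ulador qualifies under the Zoreth–Ulador agreement and 19.20 is covered: preferential rate 4% applies instead.
Duty = $396,511.00 × 4% = $15,860.44.
Line 2 (64.28, Meristan, 304 units, $62,043.36):
Base rate for 64.28 is 23%.
64.28 has an FTA preferential rate, but origin Meristan is not Ulador; base rate stands.
Additional duty on 64.28 from Meristan: +29.7%. Applied ad valorem rate: 23% + 29.7% = 52.7%.
Duty = $62,043.36 × 52.7% = $32,696.85.
Total = $15,860.44 + $32,696.85 = $48,557.29.

$48,557.29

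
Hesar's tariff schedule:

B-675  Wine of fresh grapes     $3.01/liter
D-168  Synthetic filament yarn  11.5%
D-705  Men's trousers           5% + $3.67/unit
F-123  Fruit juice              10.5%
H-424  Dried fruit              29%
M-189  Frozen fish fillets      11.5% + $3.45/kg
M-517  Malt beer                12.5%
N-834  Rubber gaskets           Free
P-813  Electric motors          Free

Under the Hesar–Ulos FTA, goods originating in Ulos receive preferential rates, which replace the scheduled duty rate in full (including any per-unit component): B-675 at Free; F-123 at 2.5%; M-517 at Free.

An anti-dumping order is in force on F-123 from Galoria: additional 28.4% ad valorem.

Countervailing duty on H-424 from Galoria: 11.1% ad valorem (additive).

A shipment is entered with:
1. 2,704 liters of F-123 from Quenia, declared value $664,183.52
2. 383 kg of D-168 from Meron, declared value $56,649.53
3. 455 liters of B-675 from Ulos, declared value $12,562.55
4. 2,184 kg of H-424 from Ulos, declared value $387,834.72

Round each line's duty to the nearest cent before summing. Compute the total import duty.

$188,726.04

Line 1 (F-123, Quenia, 2,704 liters, $664,183.52):
Base rate for F-123 is 10.5%.
F-123 has an FTA preferential rate, but origin Quenia is not Ulos; base rate stands.
The additional-duty order on F-123 targets Galoria, not Quenia; it does not apply.
Duty = $664,183.52 × 10.5% = $69,739.27.
Line 2 (D-168, Meron, 383 kg, $56,649.53):
Base rate for D-168 is 11.5%.
Duty = $56,649.53 × 11.5% = $6,514.70.
Line 3 (B-675, Ulos, 455 liters, $12,562.55):
Base rate for B-675 is $3.01/liter.
Origin Ulos qualifies under the Hesar–Ulos agreement and B-675 is covered: preferential rate Free applies instead.
Duty = $12,562.55 × 0% = $0.00.
Line 4 (H-424, Ulos, 2,184 kg, $387,834.72):
Base rate for H-424 is 29%.
Origin Ulos is the FTA partner but H-424 is not on the preference list; base rate stands.
The additional-duty order on H-424 targets Galoria, not Ulos; it does not apply.
Duty = $387,834.72 × 29% = $112,472.07.
Total = $69,739.27 + $6,514.70 + $0.00 + $112,472.07 = $188,726.04.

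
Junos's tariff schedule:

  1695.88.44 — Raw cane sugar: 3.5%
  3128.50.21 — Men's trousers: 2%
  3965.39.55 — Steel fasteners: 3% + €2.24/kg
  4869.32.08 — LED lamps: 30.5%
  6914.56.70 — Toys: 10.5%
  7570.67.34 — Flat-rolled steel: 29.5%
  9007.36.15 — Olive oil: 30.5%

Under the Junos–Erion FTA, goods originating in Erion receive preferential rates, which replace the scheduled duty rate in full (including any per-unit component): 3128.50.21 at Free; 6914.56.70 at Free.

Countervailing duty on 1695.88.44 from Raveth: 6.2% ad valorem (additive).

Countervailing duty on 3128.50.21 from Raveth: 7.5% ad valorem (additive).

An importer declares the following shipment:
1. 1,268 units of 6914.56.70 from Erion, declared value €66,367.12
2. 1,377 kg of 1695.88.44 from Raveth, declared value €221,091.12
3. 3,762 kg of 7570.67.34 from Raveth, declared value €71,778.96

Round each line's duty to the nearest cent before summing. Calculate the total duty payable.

Line 1 (6914.56.70, Erion, 1,268 units, €66,367.12):
Base rate for 6914.56.70 is 10.5%.
Origin Erion qualifies under the Junos–Erion agreement and 6914.56.70 is covered: preferential rate Free applies instead.
Duty = €66,367.12 × 0% = €0.00.
Line 2 (1695.88.44, Raveth, 1,377 kg, €221,091.12):
Base rate for 1695.88.44 is 3.5%.
Additional duty on 1695.88.44 from Raveth: +6.2%. Applied ad valorem rate: 3.5% + 6.2% = 9.7%.
Duty = €221,091.12 × 9.7% = €21,445.84.
Line 3 (7570.67.34, Raveth, 3,762 kg, €71,778.96):
Base rate for 7570.67.34 is 29.5%.
Duty = €71,778.96 × 29.5% = €21,174.79.
Total = €0.00 + €21,445.84 + €21,174.79 = €42,620.63.

€42,620.63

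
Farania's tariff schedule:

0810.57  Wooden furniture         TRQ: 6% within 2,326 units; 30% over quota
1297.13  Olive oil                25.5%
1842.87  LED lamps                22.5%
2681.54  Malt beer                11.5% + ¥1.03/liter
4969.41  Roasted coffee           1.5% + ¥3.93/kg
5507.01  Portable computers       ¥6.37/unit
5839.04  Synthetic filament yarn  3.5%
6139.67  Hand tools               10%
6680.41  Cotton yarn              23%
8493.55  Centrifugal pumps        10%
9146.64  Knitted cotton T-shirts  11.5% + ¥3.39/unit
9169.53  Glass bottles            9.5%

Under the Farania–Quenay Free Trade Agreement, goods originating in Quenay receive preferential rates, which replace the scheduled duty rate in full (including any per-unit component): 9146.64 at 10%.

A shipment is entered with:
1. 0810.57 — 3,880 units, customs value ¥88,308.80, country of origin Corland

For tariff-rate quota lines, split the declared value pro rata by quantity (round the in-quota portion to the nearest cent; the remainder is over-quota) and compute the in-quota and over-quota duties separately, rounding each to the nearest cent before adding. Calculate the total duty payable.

¥13,787.10

Line 1 (0810.57, Corland, 3,880 units, ¥88,308.80):
Code 0810.57 is under a tariff-rate quota (threshold 2,326 units). In-quota: 2,326 units at 6%; over-quota: 1,554 units at 30%.
Pro-rata value split: in-quota = ¥88,308.80 × 2,326/3,880 = ¥52,939.76; over-quota = ¥88,308.80 − ¥52,939.76 = ¥35,369.04.
In-quota duty = ¥52,939.76 × 6% = ¥3,176.39. Over-quota duty = ¥35,369.04 × 30% = ¥10,610.71.
Line duty = ¥3,176.39 + ¥10,610.71 = ¥13,787.10.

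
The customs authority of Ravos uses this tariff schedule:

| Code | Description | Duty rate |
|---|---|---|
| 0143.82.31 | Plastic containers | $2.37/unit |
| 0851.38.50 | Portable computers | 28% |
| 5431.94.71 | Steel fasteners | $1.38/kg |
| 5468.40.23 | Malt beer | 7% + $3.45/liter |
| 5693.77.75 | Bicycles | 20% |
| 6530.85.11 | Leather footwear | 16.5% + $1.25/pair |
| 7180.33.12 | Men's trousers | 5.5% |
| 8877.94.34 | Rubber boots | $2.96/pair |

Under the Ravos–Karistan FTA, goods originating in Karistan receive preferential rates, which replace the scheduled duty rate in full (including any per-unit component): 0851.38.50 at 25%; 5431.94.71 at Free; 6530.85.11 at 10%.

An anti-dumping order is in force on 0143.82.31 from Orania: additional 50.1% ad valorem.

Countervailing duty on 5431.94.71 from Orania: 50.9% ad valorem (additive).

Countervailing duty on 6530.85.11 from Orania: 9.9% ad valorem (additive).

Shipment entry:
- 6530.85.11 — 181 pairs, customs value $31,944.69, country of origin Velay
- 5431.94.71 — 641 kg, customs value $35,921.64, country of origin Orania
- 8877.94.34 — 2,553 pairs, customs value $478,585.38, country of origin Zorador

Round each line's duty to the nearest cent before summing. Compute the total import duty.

$32,222.69

Line 1 (6530.85.11, Velay, 181 pairs, $31,944.69):
Base rate for 6530.85.11 is 16.5% + $1.25/pair.
6530.85.11 has an FTA preferential rate, but origin Velay is not Karistan; base rate stands.
The additional-duty order on 6530.85.11 targets Orania, not Velay; it does not apply.
Duty = $31,944.69 × 16.5% + 181 × $1.25 = $5,497.12.
Line 2 (5431.94.71, Orania, 641 kg, $35,921.64):
Base rate for 5431.94.71 is $1.38/kg.
5431.94.71 has an FTA preferential rate, but origin Orania is not Karistan; base rate stands.
Additional duty on 5431.94.71 from Orania: +50.9% ad valorem. Applied ad valorem rate = 50.9%.
Duty = $35,921.64 × 50.9% + 641 × $1.38 = $19,168.69.
Line 3 (8877.94.34, Zorador, 2,553 pairs, $478,585.38):
Base rate for 8877.94.34 is $2.96/pair.
Duty = 2,553 × $2.96 = $7,556.88.
Total = $5,497.12 + $19,168.69 + $7,556.88 = $32,222.69.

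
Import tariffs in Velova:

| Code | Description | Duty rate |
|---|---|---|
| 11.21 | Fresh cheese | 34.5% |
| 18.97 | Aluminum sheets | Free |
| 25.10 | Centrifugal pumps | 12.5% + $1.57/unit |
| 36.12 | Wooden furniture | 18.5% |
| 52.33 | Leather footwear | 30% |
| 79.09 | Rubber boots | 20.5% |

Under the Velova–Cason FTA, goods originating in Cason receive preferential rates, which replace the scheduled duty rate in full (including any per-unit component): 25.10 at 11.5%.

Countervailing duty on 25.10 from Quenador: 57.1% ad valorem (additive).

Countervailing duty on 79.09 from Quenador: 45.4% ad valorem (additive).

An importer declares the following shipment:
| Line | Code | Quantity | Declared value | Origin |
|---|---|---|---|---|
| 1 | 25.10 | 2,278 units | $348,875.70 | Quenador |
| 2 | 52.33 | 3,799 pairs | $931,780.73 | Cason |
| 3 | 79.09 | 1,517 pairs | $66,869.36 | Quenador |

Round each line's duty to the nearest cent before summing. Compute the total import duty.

$569,995.08

Line 1 (25.10, Quenador, 2,278 units, $348,875.70):
Base rate for 25.10 is 12.5% + $1.57/unit.
25.10 has an FTA preferential rate, but origin Quenador is not Cason; base rate stands.
Additional duty on 25.10 from Quenador: +57.1%. Applied ad valorem rate: 12.5% + 57.1% = 69.6%.
Duty = $348,875.70 × 69.6% + 2,278 × $1.57 = $246,393.95.
Line 2 (52.33, Cason, 3,799 pairs, $931,780.73):
Base rate for 52.33 is 30%.
Origin Cason is the FTA partner but 52.33 is not on the preference list; base rate stands.
Duty = $931,780.73 × 30% = $279,534.22.
Line 3 (79.09, Quenador, 1,517 pairs, $66,869.36):
Base rate for 79.09 is 20.5%.
Additional duty on 79.09 from Quenador: +45.4%. Applied ad valorem rate: 20.5% + 45.4% = 65.9%.
Duty = $66,869.36 × 65.9% = $44,066.91.
Total = $246,393.95 + $279,534.22 + $44,066.91 = $569,995.08.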